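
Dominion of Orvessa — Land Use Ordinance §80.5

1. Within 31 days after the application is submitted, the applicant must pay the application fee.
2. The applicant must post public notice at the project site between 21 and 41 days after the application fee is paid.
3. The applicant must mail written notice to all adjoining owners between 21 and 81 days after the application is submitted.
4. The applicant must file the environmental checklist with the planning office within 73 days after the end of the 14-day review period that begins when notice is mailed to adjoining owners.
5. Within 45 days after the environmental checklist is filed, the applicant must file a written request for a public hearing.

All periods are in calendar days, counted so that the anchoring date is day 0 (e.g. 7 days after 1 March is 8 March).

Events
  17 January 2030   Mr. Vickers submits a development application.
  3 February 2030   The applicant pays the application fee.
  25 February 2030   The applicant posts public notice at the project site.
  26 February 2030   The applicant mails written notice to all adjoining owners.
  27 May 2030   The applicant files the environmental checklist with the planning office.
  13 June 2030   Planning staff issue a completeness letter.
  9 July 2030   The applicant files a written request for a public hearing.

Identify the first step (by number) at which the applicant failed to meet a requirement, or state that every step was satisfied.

(1) due by 17 January 2030 + 31 days = 17 February 2030; 3 February 2030 is within that limit.
(2) the permitted window runs from 3 February 2030 + 21 = 24 February 2030 to 3 February 2030 + 41 = 16 March 2030; done 25 February 2030 — within the window.
(3) the permitted window runs from 17 January 2030 + 21 = 7 February 2030 to 17 January 2030 + 81 = 8 April 2030; 26 February 2030 falls inside that range.
(4) due by 12 March 2030 + 73 days = 24 May 2030; 27 May 2030 misses that deadline by 3 days.
Later steps need not be reached.

Step 4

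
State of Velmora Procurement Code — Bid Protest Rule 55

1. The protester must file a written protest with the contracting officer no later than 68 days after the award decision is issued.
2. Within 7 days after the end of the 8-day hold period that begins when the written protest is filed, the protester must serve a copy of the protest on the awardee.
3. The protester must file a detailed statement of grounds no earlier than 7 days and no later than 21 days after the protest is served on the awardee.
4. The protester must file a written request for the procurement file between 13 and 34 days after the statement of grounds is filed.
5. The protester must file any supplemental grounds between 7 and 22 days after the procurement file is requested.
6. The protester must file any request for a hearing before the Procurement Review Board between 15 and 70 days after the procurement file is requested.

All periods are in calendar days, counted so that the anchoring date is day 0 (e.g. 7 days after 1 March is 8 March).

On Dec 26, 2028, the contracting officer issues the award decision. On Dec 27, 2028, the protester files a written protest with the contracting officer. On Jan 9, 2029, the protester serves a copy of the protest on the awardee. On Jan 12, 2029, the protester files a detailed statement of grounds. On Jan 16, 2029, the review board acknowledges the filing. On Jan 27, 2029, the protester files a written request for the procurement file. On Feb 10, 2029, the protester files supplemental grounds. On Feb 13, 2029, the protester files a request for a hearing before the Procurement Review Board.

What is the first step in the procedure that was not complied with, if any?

Step 3

Step 1: 68 days after Dec 26, 2028 (when the award decision is issued) is Mar 4, 2029; Dec 27, 2028 is within that limit.
Step 2: 7 days after Jan 4, 2029 (end of the 8-day hold period, which began when the written protest is filed on Dec 27, 2028) is Jan 11, 2029; done Jan 9, 2029 — timely.
Step 3: the window is 7–21 days after Jan 9, 2029 (when the protest is served on the awardee), so Jan 16, 2029 through Jan 30, 2029; Jan 12, 2029 is 4 days too early.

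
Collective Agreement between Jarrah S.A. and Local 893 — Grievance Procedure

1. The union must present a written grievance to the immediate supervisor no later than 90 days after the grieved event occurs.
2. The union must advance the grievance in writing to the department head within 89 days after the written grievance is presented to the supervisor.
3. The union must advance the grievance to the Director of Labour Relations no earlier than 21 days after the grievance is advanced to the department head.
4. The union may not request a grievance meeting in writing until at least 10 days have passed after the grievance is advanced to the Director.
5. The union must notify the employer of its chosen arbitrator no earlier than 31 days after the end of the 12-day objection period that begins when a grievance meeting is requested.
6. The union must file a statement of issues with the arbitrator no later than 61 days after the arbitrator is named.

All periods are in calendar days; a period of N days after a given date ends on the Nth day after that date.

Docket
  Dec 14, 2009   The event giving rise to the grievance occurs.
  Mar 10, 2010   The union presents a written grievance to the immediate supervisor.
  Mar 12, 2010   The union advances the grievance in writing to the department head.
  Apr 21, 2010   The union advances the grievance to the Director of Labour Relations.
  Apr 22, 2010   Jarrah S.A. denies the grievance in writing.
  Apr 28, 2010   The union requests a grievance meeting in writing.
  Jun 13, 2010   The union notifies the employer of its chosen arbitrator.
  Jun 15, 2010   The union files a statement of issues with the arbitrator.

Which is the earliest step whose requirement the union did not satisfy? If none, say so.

Step 4

Step 1: 90 days after Dec 14, 2009 (when the grieved event occurs) is Mar 14, 2010; done Mar 10, 2010 — timely.
Step 2: 89 days after Mar 10, 2010 (when the written grievance is presented to the supervisor) is Jun 7, 2010; Mar 12, 2010 is within that limit.
Step 3: the earliest permitted date is 21 days after Mar 12, 2010 (when the grievance is advanced to the department head), i.e. Apr 2, 2010; done Apr 21, 2010 — permitted.
Step 4: the earliest permitted date is 10 days after Apr 21, 2010 (when the grievance is advanced to the Director), i.e. May 1, 2010; done Apr 28, 2010 — 3 days too early.
The procedure was therefore not followed at step 4.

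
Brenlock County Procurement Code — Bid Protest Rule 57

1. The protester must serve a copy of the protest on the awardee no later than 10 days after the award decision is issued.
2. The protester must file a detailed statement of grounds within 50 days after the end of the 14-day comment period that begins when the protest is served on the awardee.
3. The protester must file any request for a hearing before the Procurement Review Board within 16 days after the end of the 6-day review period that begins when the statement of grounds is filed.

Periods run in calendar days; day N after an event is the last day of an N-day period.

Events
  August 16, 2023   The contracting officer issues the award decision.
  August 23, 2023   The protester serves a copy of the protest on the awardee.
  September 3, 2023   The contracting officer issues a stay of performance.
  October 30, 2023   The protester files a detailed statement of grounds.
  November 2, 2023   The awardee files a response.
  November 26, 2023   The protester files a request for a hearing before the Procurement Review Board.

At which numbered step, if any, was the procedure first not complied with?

Step 2

Step 1 — counting 10 days from August 16, 2023 (when the award decision is issued) gives a deadline of August 26, 2023; August 23, 2023 is within that limit.
Step 2 — counting 50 days from September 6, 2023 (end of the 14-day comment period, which began when the protest is served on the awardee on August 23, 2023) gives a deadline of October 26, 2023; not done until October 30, 2023, 4 days after the deadline.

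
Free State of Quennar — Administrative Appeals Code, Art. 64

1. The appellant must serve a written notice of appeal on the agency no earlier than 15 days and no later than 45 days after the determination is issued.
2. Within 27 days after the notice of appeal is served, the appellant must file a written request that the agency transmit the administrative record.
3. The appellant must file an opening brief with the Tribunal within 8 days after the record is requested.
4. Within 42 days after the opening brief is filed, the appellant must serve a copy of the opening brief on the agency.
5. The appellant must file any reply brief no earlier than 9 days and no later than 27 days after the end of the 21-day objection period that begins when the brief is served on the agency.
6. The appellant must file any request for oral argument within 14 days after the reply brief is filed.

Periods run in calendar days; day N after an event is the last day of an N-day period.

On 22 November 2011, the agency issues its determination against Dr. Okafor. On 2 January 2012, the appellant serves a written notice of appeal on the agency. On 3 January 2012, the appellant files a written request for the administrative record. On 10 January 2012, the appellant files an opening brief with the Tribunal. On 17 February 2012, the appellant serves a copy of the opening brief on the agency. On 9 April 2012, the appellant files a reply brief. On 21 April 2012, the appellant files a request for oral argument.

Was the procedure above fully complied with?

No

Step 1 — 15 and 45 days from 22 November 2011 (when the determination is issued) are 7 December 2011 and 6 January 2012 respectively; 2 January 2012 falls inside that range.
Step 2 — counting 27 days from 2 January 2012 (when the notice of appeal is served) gives a deadline of 29 January 2012; 3 January 2012 is within that limit.
Step 3 — counting 8 days from 3 January 2012 (when the record is requested) gives a deadline of 11 January 2012; done 10 January 2012 — timely.
Step 4 — counting 42 days from 10 January 2012 (when the opening brief is filed) gives a deadline of 21 February 2012; done 17 February 2012 — timely.
Step 5 — 9 and 27 days from 9 March 2012 (end of the 21-day objection period, which began when the brief is served on the agency on 17 February 2012) are 18 March 2012 and 5 April 2012 respectively; done 9 April 2012 — 4 days after the window closed.
That is the first point of non-compliance.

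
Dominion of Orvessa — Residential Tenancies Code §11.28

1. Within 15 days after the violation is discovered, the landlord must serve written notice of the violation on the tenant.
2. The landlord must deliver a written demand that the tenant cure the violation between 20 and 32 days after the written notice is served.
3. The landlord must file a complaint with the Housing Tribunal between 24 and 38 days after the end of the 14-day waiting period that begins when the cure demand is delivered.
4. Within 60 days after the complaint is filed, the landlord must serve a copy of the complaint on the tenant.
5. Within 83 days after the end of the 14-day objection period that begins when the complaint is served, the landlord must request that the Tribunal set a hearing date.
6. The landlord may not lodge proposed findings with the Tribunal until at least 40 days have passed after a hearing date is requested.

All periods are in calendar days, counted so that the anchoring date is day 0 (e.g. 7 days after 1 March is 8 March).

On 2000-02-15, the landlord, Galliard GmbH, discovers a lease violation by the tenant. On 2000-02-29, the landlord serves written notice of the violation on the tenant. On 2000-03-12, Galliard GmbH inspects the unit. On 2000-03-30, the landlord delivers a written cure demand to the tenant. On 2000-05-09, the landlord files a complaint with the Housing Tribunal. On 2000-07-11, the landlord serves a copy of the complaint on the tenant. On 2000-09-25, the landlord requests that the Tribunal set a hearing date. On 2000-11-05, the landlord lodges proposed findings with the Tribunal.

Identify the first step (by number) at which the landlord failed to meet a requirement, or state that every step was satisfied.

Step 4

Step 1 — counting 15 days from 2000-02-15 (when the violation is discovered) gives a deadline of 2000-03-01; 2000-02-29 is within that limit.
Step 2 — 20 and 32 days from 2000-02-29 (when the written notice is served) are 2000-03-20 and 2000-04-01 respectively; done 2000-03-30, which is between those dates.
Step 3 — 24 and 38 days from 2000-04-13 (end of the 14-day waiting period, which began when the cure demand is delivered on 2000-03-30) are 2000-05-07 and 2000-05-21 respectively; done 2000-05-09, which is between those dates.
Step 4 — counting 60 days from 2000-05-09 (when the complaint is filed) gives a deadline of 2000-07-08; not done until 2000-07-11, 3 days after the deadline.
The procedure was therefore not followed at step 4.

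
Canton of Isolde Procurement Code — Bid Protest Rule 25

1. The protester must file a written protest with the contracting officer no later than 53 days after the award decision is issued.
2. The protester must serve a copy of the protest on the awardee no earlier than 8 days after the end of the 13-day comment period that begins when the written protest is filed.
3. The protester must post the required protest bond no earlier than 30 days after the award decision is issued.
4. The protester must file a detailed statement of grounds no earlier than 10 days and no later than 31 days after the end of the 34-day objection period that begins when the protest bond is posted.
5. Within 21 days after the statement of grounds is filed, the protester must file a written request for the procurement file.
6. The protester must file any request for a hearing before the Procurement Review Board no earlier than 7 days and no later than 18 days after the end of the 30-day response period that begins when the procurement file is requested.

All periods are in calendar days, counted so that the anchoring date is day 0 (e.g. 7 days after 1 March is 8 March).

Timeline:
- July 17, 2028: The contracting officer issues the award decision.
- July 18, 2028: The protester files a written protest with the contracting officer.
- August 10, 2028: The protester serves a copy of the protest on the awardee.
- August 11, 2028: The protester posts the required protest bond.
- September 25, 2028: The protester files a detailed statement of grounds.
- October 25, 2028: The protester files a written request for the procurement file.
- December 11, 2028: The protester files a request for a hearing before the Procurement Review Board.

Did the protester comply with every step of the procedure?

No

Step 1: 53 days after July 17, 2028 (when the award decision is issued) is September 8, 2028; done July 18, 2028 — timely.
Step 2: the earliest permitted date is 8 days after July 31, 2028 (end of the 13-day comment period, which began when the written protest is filed on July 18, 2028), i.e. August 8, 2028; done August 10, 2028 — permitted.
Step 3: the earliest permitted date is 30 days after July 17, 2028 (when the award decision is issued), i.e. August 16, 2028; acted on August 11, 2028, 5 days prematurely.
No need to go further; step 3 was not satisfied.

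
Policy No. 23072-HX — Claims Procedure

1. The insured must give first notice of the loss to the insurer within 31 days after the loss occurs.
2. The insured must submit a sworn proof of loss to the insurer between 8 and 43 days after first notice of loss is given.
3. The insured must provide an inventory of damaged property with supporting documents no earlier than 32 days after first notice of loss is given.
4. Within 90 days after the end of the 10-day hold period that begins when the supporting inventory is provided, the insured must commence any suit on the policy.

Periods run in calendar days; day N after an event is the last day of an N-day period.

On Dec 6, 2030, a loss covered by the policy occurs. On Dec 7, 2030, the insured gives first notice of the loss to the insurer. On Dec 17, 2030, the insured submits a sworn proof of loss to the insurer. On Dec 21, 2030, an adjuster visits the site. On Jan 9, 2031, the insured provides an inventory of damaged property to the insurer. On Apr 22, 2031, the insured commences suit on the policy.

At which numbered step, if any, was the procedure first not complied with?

(1) due by Dec 6, 2030 + 31 days = Jan 6, 2031; Dec 7, 2030 is within that limit.
(2) the permitted window runs from Dec 7, 2030 + 8 = Dec 15, 2030 to Dec 7, 2030 + 43 = Jan 19, 2031; done Dec 17, 2030 — within the window.
(3) permitted from Dec 7, 2030 + 32 days = Jan 8, 2031 onward; done Jan 9, 2031, after the minimum wait.
(4) due by Jan 19, 2031 + 90 days = Apr 19, 2031; Apr 22, 2031 misses that deadline by 3 days.
The analysis stops there.

Step 4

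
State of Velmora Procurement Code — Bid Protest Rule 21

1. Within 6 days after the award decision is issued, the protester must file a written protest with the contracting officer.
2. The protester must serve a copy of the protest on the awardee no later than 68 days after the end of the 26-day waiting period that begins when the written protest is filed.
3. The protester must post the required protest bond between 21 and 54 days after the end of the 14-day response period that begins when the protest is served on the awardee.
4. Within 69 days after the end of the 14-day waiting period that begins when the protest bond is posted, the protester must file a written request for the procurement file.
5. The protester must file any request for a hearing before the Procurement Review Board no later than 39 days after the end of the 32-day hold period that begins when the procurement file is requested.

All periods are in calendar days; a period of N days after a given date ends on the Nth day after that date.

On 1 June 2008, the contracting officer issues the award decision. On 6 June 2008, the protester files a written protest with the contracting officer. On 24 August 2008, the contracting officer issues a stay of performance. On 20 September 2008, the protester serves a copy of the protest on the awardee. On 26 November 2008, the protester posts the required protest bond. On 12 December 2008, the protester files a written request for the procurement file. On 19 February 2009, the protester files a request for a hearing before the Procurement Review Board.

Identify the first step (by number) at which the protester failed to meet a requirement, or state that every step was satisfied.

Step 2

Step 1: 6 days after 1 June 2008 (when the award decision is issued) is 7 June 2008; completed 6 June 2008, before the deadline.
Step 2: 68 days after 2 July 2008 (end of the 26-day waiting period, which began when the written protest is filed on 6 June 2008) is 8 September 2008; not done until 20 September 2008, 12 days after the deadline.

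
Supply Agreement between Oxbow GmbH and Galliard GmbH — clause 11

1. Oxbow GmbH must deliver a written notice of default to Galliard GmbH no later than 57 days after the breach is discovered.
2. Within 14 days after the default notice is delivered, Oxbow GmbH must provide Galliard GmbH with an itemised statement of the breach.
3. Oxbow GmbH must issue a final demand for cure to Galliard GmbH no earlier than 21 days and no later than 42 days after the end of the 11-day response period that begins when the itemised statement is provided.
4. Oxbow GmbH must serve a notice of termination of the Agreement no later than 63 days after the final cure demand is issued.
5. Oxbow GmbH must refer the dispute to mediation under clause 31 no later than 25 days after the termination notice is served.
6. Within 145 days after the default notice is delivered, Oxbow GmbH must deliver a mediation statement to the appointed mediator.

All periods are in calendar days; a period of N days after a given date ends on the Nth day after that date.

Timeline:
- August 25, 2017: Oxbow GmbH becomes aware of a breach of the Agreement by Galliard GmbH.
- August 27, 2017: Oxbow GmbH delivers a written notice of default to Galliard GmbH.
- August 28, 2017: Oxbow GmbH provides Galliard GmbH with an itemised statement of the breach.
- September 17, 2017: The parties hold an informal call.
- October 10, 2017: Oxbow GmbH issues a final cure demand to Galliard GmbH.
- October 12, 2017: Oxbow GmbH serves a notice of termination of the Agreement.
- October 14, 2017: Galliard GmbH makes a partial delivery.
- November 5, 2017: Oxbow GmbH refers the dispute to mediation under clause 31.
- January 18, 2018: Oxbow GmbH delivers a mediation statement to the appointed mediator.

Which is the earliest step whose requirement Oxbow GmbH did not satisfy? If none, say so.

None — every step was satisfied

(1) due by August 25, 2017 + 57 days = October 21, 2017; completed August 27, 2017, before the deadline.
(2) due by August 27, 2017 + 14 days = September 10, 2017; completed August 28, 2017, before the deadline.
(3) the permitted window runs from September 8, 2017 + 21 = September 29, 2017 to September 8, 2017 + 42 = October 20, 2017; done October 10, 2017 — within the window.
(4) due by October 10, 2017 + 63 days = December 12, 2017; completed October 12, 2017, before the deadline.
(5) due by October 12, 2017 + 25 days = November 6, 2017; done November 5, 2017 — timely.
(6) due by August 27, 2017 + 145 days = January 19, 2018; done January 18, 2018 — timely.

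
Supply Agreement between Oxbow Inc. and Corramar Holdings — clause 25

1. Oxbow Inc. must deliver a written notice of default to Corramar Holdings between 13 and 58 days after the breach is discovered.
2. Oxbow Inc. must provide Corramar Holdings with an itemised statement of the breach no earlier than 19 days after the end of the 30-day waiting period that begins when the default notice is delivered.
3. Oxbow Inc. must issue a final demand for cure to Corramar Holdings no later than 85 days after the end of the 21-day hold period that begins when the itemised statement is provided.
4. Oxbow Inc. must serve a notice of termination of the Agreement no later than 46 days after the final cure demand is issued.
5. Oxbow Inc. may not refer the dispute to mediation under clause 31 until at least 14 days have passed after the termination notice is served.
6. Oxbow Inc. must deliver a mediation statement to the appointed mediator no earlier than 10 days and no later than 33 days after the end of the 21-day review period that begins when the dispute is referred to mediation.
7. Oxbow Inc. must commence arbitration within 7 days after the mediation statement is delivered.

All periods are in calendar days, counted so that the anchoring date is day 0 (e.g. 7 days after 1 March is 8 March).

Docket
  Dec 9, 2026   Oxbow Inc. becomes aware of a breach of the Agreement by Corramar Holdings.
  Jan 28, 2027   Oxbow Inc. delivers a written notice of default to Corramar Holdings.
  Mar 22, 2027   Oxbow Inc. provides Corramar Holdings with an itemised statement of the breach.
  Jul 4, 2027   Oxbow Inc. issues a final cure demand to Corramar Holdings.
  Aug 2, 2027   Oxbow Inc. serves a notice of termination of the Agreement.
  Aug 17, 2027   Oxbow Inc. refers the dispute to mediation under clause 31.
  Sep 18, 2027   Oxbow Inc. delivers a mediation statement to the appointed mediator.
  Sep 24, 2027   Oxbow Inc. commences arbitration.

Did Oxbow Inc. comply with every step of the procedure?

Yes

(1) the permitted window runs from Dec 9, 2026 + 13 = Dec 22, 2026 to Dec 9, 2026 + 58 = Feb 5, 2027; done Jan 28, 2027, which is between those dates.
(2) permitted from Feb 27, 2027 + 19 days = Mar 18, 2027 onward; done Mar 22, 2027, after the minimum wait.
(3) due by Apr 12, 2027 + 85 days = Jul 6, 2027; done Jul 4, 2027 — timely.
(4) due by Jul 4, 2027 + 46 days = Aug 19, 2027; done Aug 2, 2027 — timely.
(5) permitted from Aug 2, 2027 + 14 days = Aug 16, 2027 onward; done Aug 17, 2027 — permitted.
(6) the permitted window runs from Sep 7, 2027 + 10 = Sep 17, 2027 to Sep 7, 2027 + 33 = Oct 10, 2027; Sep 18, 2027 falls inside that range.
(7) due by Sep 18, 2027 + 7 days = Sep 25, 2027; done Sep 24, 2027 — timely.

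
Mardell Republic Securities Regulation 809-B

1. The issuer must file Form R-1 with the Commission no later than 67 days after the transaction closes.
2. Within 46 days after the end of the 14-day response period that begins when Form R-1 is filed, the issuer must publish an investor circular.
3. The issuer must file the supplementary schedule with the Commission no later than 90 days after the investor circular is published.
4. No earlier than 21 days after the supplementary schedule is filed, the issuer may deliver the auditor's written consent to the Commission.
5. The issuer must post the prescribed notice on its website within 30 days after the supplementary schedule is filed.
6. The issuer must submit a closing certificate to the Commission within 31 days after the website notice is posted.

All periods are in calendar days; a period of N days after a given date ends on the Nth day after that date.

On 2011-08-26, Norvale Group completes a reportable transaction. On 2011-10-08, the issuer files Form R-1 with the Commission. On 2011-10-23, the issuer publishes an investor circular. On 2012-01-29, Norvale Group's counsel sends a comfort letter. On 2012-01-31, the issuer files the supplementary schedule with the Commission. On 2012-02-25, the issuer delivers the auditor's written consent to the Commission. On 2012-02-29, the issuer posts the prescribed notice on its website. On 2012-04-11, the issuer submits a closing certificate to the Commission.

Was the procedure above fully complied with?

Step 1: 67 days after 2011-08-26 (when the transaction closes) is 2011-11-01; 2011-10-08 is within that limit.
Step 2: 46 days after 2011-10-22 (end of the 14-day response period, which began when Form R-1 is filed on 2011-10-08) is 2011-12-07; completed 2011-10-23, before the deadline.
Step 3: 90 days after 2011-10-23 (when the investor circular is published) is 2012-01-21; 2012-01-31 misses that deadline by 10 days.
The procedure was therefore not followed at step 3.

No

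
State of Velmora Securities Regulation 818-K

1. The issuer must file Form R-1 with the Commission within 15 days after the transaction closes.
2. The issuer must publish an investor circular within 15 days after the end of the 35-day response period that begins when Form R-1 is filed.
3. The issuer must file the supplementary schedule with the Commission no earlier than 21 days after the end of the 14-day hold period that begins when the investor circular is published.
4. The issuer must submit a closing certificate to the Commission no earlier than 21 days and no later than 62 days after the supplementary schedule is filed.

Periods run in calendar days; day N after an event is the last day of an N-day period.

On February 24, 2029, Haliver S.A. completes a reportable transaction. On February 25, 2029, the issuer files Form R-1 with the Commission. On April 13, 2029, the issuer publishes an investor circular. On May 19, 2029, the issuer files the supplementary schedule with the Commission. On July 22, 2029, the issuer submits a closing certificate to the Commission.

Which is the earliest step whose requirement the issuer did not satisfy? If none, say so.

(1) due by February 24, 2029 + 15 days = March 11, 2029; completed February 25, 2029, before the deadline.
(2) due by April 1, 2029 + 15 days = April 16, 2029; completed April 13, 2029, before the deadline.
(3) permitted from April 27, 2029 + 21 days = May 18, 2029 onward; done May 19, 2029, after the minimum wait.
(4) the permitted window runs from May 19, 2029 + 21 = June 9, 2029 to May 19, 2029 + 62 = July 20, 2029; done July 22, 2029 — 2 days after the window closed.

Step 4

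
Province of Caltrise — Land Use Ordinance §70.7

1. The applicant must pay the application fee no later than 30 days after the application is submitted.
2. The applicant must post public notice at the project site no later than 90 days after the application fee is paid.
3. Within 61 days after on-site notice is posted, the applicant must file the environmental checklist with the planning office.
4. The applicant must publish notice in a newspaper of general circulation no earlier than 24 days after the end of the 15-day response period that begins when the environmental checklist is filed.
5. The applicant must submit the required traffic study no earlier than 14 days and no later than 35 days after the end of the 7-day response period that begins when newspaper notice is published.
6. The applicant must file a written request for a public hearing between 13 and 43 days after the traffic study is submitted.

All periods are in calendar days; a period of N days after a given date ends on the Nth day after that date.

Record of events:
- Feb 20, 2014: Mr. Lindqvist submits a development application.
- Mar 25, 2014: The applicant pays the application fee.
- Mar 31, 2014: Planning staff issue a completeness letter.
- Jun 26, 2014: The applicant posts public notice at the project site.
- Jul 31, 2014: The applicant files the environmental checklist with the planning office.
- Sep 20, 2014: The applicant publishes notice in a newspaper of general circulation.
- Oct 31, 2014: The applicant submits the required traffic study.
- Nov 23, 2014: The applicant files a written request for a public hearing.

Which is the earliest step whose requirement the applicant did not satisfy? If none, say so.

(1) due by Feb 20, 2014 + 30 days = Mar 22, 2014; done Mar 25, 2014 — 3 days late.
The procedure was therefore not followed at step 1.

Step 1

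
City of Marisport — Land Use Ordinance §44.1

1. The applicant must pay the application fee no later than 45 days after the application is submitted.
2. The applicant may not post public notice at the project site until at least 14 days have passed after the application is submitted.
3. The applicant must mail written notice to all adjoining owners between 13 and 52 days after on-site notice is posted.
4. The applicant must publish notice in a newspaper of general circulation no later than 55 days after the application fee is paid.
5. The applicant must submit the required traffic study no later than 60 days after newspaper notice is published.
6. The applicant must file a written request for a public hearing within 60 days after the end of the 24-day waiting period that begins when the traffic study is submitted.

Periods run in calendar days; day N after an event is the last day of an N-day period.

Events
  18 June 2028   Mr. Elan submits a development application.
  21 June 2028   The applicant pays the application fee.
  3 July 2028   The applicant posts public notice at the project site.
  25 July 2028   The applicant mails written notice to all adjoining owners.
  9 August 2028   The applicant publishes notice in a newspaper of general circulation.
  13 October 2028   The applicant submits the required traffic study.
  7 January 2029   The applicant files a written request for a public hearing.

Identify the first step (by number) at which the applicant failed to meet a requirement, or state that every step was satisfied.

(1) due by 18 June 2028 + 45 days = 2 August 2028; completed 21 June 2028, before the deadline.
(2) permitted from 18 June 2028 + 14 days = 2 July 2028 onward; done 3 July 2028, after the minimum wait.
(3) the permitted window runs from 3 July 2028 + 13 = 16 July 2028 to 3 July 2028 + 52 = 24 August 2028; done 25 July 2028 — within the window.
(4) due by 21 June 2028 + 55 days = 15 August 2028; done 9 August 2028 — timely.
(5) due by 9 August 2028 + 60 days = 8 October 2028; not done until 13 October 2028, 5 days after the deadline.
No need to go further; step 5 was not satisfied.

Step 5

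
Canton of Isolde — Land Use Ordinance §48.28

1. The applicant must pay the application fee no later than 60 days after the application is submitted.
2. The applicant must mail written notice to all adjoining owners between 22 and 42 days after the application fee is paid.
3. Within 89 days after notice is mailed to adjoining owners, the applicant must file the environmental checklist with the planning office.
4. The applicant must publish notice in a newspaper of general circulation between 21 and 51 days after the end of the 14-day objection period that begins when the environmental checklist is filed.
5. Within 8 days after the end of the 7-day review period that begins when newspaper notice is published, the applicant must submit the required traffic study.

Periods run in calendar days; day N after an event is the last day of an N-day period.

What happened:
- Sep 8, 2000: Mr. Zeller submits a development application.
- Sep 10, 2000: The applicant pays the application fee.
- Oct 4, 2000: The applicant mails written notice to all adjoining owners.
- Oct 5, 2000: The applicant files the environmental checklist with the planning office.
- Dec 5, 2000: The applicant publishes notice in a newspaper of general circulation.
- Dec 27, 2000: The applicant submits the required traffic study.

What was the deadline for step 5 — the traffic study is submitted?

Dec 20, 2000

Newspaper notice is published on Dec 5, 2000; the 7-day review period therefore ends Dec 12, 2000, and step 5 runs from that date. 8 days after Dec 12, 2000 is Dec 20, 2000.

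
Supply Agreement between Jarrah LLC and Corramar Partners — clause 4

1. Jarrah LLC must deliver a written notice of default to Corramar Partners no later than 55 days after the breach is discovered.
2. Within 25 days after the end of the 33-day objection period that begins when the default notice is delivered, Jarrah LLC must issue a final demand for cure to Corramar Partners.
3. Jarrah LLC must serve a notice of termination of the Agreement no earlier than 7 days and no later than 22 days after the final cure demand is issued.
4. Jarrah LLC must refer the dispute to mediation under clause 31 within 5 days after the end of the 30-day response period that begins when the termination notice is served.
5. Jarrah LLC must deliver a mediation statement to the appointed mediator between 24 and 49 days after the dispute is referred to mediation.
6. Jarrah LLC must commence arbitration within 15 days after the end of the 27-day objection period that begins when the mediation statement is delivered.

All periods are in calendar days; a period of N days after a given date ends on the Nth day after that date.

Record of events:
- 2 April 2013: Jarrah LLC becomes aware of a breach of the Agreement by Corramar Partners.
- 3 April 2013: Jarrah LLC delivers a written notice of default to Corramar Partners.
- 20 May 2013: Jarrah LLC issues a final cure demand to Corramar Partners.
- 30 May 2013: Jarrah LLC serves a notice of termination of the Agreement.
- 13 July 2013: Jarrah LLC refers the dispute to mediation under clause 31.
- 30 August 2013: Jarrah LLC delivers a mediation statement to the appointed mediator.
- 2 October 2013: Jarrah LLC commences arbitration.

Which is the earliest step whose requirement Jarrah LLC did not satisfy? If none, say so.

Step 4

Step 1: 55 days after 2 April 2013 (when the breach is discovered) is 27 May 2013; done 3 April 2013 — timely.
Step 2: 25 days after 6 May 2013 (end of the 33-day objection period, which began when the default notice is delivered on 3 April 2013) is 31 May 2013; done 20 May 2013 — timely.
Step 3: the window is 7–22 days after 20 May 2013 (when the final cure demand is issued), so 27 May 2013 through 11 June 2013; done 30 May 2013, which is between those dates.
Step 4: 5 days after 29 June 2013 (end of the 30-day response period, which began when the termination notice is served on 30 May 2013) is 4 July 2013; not done until 13 July 2013, 9 days after the deadline.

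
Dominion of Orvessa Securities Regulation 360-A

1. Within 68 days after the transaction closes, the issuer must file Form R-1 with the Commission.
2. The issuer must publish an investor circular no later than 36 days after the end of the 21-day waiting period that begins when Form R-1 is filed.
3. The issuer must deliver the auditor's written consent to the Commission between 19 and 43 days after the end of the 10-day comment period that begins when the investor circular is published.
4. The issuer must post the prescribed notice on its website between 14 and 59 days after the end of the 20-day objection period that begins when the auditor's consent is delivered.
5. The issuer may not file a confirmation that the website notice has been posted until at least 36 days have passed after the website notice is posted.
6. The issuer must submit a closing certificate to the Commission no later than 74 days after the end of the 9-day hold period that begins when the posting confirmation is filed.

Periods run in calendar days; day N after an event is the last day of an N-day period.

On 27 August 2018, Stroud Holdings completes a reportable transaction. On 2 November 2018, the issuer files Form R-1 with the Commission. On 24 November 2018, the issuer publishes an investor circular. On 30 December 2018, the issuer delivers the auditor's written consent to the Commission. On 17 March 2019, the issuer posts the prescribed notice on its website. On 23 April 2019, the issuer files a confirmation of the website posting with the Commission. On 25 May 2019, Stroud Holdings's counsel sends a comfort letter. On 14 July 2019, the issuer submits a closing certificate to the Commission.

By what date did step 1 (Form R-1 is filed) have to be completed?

Step 1 runs from 27 August 2018, when the transaction closes. 68 days after 27 August 2018 is 3 November 2018.

3 November 2018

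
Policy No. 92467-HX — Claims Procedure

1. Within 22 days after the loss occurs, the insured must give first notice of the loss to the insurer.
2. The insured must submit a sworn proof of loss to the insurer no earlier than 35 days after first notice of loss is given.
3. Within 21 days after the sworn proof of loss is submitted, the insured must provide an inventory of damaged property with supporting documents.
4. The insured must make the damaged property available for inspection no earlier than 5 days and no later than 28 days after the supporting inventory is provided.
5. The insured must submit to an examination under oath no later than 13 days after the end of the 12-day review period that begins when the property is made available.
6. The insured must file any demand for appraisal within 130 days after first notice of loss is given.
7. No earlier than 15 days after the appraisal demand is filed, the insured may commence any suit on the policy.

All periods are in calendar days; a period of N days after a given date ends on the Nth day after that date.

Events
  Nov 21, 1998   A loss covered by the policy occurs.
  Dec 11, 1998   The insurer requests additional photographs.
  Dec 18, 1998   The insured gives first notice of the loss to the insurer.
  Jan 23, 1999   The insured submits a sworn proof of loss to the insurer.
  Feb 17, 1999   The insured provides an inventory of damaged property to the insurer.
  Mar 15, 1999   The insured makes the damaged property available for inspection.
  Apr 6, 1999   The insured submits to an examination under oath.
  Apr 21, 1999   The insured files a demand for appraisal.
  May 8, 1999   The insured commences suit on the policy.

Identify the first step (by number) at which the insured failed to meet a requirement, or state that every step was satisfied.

Step 1

Step 1: 22 days after Nov 21, 1998 (when the loss occurs) is Dec 13, 1998; done Dec 18, 1998 — 5 days late.
The analysis stops there.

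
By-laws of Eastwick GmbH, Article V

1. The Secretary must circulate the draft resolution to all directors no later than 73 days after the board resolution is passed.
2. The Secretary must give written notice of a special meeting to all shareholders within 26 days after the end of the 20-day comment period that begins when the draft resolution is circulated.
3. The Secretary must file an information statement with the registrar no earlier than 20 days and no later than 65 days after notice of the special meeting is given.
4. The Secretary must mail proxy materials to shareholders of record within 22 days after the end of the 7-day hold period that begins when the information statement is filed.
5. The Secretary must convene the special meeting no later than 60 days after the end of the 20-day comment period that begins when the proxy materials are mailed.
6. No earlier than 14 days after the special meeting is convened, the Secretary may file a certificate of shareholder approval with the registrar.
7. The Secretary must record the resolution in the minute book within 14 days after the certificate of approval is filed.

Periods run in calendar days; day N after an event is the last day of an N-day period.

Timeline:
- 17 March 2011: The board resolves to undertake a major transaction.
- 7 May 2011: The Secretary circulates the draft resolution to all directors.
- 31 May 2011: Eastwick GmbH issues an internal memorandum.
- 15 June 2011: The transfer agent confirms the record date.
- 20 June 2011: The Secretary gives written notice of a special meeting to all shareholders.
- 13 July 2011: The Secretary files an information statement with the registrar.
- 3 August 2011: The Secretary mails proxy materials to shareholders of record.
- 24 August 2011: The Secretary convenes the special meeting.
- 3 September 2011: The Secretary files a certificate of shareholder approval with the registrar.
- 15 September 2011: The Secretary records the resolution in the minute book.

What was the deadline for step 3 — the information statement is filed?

24 August 2011

Step 3 runs from 20 June 2011, when notice of the special meeting is given. The window is 20–65 days after 20 June 2011; it closes on 24 August 2011.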